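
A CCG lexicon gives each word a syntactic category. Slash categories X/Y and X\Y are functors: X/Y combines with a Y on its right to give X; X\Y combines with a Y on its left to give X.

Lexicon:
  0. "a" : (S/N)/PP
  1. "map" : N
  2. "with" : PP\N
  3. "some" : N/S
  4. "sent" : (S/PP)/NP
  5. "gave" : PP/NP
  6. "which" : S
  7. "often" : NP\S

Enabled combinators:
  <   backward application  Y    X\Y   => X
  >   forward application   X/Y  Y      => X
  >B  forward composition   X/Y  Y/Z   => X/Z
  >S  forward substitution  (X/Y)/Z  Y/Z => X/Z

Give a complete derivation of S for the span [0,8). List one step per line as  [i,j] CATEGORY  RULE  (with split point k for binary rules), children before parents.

[0,1] (S/N)/PP  lex  "a"
[1,2] N  lex  "map"
[2,3] PP\N  lex  "with"
[1,3] PP  <  k=2
[0,3] S/N  >  k=1
[3,4] N/S  lex  "some"
[4,5] (S/PP)/NP  lex  "sent"
[5,6] PP/NP  lex  "gave"
[4,6] S/NP  >S  k=5
[6,7] S  lex  "which"
[7,8] NP\S  lex  "often"
[6,8] NP  <  k=7
[4,8] S  >  k=6
[3,8] N  >  k=4
[0,8] S  >  k=3

[0,8] S   >
  [0,3] S/N   >
    [0,1] "a" : (S/N)/PP
    [1,3] PP   <
      [1,2] "map" : N
      [2,3] "with" : PP\N
  [3,8] N   >
    [3,4] "some" : N/S
    [4,8] S   >
      [4,6] S/NP   >S
        [4,5] "sent" : (S/PP)/NP
        [5,6] "gave" : PP/NP
      [6,8] NP   <
        [6,7] "which" : S
        [7,8] "often" : NP\S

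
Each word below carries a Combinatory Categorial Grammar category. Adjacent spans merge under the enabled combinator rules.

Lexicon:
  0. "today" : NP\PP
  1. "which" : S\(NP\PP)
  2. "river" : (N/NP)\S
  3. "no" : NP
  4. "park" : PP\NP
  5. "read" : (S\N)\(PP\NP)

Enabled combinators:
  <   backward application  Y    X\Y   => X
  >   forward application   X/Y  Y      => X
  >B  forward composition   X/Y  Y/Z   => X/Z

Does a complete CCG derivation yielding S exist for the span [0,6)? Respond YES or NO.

YES

[0,6] S   <
  [0,4] N   >
    [0,3] N/NP   <
      [0,2] S   <
        [0,1] "today" : NP\PP
        [1,2] "which" : S\(NP\PP)
      [2,3] "river" : (N/NP)\S
    [3,4] "no" : NP
  [4,6] S\N   <
    [4,5] "park" : PP\NP
    [5,6] "read" : (S\N)\(PP\NP)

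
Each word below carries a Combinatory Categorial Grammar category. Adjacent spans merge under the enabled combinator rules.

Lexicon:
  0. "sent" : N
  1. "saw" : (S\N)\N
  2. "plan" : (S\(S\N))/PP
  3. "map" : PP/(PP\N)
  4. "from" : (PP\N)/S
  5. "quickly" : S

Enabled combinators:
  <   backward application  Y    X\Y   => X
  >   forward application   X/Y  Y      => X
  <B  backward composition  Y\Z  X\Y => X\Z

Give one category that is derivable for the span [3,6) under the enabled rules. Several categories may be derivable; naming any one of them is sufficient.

[0,6] S   <
  [0,2] S\N   <
    [0,1] "sent" : N
    [1,2] "saw" : (S\N)\N
  [2,6] S\(S\N)   >
    [2,3] "plan" : (S\(S\N))/PP
    [3,6] PP   >
      [3,4] "map" : PP/(PP\N)
      [4,6] PP\N   >
        [4,5] "from" : (PP\N)/S
        [5,6] "quickly" : S

PP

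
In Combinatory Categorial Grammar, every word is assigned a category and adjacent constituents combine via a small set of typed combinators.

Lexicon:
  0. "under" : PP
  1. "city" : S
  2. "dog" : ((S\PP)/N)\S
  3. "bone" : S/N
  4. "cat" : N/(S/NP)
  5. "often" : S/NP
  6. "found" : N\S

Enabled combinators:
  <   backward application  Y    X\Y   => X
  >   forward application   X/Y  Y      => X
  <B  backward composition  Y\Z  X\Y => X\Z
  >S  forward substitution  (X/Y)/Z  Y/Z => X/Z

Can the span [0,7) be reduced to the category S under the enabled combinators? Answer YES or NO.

[0,7] S   <
  [0,1] "under" : PP
  [1,7] S\PP   >
    [1,3] (S\PP)/N   <
      [1,2] "city" : S
      [2,3] "dog" : ((S\PP)/N)\S
    [3,7] N   <
      [3,6] S   >
        [3,4] "bone" : S/N
        [4,6] N   >
          [4,5] "cat" : N/(S/NP)
          [5,6] "often" : S/NP
      [6,7] "found" : N\S

YES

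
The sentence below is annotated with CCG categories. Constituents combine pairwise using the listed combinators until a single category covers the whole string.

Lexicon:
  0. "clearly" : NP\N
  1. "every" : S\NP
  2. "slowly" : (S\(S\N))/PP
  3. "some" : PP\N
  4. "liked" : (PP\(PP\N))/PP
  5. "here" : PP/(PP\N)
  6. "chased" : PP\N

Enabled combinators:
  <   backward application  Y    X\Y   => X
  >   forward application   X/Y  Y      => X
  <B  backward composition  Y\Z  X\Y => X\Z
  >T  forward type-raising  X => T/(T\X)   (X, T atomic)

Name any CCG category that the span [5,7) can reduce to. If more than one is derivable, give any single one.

[0,7] S   <
  [0,2] S\N   <B
    [0,1] "clearly" : NP\N
    [1,2] "every" : S\NP
  [2,7] S\(S\N)   >
    [2,3] "slowly" : (S\(S\N))/PP
    [3,7] PP   <
      [3,4] "some" : PP\N
      [4,7] PP\(PP\N)   >
        [4,5] "liked" : (PP\(PP\N))/PP
        [5,7] PP   >
          [5,6] "here" : PP/(PP\N)
          [6,7] "chased" : PP\N

PP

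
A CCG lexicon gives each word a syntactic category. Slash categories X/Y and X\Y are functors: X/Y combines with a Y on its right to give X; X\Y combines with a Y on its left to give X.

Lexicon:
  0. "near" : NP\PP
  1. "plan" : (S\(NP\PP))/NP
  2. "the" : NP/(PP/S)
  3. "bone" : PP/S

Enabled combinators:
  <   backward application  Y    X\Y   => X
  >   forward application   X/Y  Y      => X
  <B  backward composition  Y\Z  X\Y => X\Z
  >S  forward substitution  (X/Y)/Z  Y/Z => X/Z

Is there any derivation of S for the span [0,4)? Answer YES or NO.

[0,4] S   <
  [0,1] "near" : NP\PP
  [1,4] S\(NP\PP)   >
    [1,2] "plan" : (S\(NP\PP))/NP
    [2,4] NP   >
      [2,3] "the" : NP/(PP/S)
      [3,4] "bone" : PP/S

YES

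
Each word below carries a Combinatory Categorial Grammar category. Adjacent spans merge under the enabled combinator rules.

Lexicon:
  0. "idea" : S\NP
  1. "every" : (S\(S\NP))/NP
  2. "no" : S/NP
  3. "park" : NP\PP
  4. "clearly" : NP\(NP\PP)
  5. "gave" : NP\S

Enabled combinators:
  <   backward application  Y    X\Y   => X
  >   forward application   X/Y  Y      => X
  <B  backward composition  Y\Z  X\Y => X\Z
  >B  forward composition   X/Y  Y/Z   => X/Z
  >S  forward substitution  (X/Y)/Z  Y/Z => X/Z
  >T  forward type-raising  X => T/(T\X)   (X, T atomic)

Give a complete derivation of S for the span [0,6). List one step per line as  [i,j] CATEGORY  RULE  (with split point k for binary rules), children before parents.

[0,6] S   <
  [0,1] "idea" : S\NP
  [1,6] S\(S\NP)   >
    [1,2] "every" : (S\(S\NP))/NP
    [2,6] NP   <
      [2,5] S   >
        [2,3] "no" : S/NP
        [3,5] NP   <
          [3,4] "park" : NP\PP
          [4,5] "clearly" : NP\(NP\PP)
      [5,6] "gave" : NP\S

[0,1] S\NP  lex  "idea"
[1,2] (S\(S\NP))/NP  lex  "every"
[2,3] S/NP  lex  "no"
[3,4] NP\PP  lex  "park"
[4,5] NP\(NP\PP)  lex  "clearly"
[3,5] NP  <  k=4
[2,5] S  >  k=3
[5,6] NP\S  lex  "gave"
[2,6] NP  <  k=5
[1,6] S\(S\NP)  >  k=2
[0,6] S  <  k=1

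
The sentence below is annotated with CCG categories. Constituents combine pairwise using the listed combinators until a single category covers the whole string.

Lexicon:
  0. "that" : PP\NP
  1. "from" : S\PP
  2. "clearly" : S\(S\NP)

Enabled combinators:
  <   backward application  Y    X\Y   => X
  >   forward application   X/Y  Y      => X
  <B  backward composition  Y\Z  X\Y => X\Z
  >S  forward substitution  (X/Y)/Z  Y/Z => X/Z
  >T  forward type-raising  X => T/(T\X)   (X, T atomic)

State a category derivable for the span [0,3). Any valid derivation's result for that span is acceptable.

[0,3] S   <
  [0,2] S\NP   <B
    [0,1] "that" : PP\NP
    [1,2] "from" : S\PP
  [2,3] "clearly" : S\(S\NP)

S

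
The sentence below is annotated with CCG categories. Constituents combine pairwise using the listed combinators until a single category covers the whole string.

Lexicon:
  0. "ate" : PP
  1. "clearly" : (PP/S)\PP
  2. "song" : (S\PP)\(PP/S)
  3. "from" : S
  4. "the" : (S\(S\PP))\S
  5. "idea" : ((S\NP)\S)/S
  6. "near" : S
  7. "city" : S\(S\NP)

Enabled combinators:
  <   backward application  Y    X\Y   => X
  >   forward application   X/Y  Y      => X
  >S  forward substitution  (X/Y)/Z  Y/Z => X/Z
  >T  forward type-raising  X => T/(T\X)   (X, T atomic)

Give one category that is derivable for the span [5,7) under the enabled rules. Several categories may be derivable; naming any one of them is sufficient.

(S\NP)\S

[0,8] S   <
  [0,7] S\NP   <
    [0,5] S   <
      [0,3] S\PP   <
        [0,2] PP/S   <
          [0,1] "ate" : PP
          [1,2] "clearly" : (PP/S)\PP
        [2,3] "song" : (S\PP)\(PP/S)
      [3,5] S\(S\PP)   <
        [3,4] "from" : S
        [4,5] "the" : (S\(S\PP))\S
    [5,7] (S\NP)\S   >
      [5,6] "idea" : ((S\NP)\S)/S
      [6,7] "near" : S
  [7,8] "city" : S\(S\NP)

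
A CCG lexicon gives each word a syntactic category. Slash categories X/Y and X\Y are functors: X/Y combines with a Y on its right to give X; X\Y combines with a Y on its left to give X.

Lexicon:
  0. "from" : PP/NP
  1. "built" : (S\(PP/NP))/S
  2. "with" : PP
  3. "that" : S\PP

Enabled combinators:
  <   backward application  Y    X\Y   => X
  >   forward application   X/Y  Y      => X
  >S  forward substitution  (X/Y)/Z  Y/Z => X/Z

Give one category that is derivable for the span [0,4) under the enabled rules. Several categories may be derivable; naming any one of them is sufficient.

[0,4] S   <
  [0,1] "from" : PP/NP
  [1,4] S\(PP/NP)   >
    [1,2] "built" : (S\(PP/NP))/S
    [2,4] S   <
      [2,3] "with" : PP
      [3,4] "that" : S\PP

S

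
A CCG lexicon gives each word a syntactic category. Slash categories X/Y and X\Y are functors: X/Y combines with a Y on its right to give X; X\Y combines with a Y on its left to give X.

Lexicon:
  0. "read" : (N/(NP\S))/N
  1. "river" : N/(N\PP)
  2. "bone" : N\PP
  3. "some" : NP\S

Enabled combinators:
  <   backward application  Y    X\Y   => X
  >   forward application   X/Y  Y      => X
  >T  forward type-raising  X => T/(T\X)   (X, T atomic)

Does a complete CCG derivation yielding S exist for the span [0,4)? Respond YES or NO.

NO

(N/(NP\S))/N N/(N\PP) N\PP NP\S
CKY chart[0,4] = {N, N/(N\N), NP/(NP\N), PP/(PP\N), S/(S\N)}; S ∉ chart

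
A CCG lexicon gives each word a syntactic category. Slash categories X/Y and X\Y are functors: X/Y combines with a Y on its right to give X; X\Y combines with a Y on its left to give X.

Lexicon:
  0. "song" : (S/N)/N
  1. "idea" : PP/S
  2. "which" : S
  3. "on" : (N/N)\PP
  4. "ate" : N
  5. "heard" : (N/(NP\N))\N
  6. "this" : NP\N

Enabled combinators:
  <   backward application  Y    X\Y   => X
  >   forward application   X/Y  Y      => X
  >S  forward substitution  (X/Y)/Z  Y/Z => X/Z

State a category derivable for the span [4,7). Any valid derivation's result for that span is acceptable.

[0,7] S   >
  [0,4] S/N   >S
    [0,1] "song" : (S/N)/N
    [1,4] N/N   <
      [1,3] PP   >
        [1,2] "idea" : PP/S
        [2,3] "which" : S
      [3,4] "on" : (N/N)\PP
  [4,7] N   >
    [4,6] N/(NP\N)   <
      [4,5] "ate" : N
      [5,6] "heard" : (N/(NP\N))\N
    [6,7] "this" : NP\N

N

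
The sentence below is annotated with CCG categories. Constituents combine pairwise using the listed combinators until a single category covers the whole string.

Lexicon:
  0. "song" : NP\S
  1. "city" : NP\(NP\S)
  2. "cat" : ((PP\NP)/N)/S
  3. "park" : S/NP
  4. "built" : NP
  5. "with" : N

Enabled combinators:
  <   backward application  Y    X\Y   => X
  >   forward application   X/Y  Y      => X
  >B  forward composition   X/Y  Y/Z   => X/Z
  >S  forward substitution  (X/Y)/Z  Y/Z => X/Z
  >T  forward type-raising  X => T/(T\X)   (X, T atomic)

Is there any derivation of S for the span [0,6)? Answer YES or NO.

NP\S NP\(NP\S) ((PP\NP)/N)/S S/NP NP N
CKY chart[0,6] = {N/(N\PP), NP/(NP\PP), PP, PP/(N\N), PP/(PP\PP), S/(S\PP)}; S ∉ chart

NO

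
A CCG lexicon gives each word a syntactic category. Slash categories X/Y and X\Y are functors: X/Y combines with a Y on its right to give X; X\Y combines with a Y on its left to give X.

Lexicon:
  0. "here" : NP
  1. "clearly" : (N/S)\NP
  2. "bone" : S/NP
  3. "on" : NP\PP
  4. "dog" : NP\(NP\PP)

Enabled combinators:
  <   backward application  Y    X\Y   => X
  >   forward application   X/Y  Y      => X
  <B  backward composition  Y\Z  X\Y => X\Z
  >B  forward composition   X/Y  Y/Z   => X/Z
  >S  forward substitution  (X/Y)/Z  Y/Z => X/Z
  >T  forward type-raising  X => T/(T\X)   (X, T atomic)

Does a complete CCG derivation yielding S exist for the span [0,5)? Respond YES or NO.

NP (N/S)\NP S/NP NP\PP NP\(NP\PP)
CKY chart[0,5] = {N, N/(NP\NP), N/(N\N), N/(S\S), NP/(NP\N), PP/(PP\N), S/(S\N)}; S ∉ chart

NO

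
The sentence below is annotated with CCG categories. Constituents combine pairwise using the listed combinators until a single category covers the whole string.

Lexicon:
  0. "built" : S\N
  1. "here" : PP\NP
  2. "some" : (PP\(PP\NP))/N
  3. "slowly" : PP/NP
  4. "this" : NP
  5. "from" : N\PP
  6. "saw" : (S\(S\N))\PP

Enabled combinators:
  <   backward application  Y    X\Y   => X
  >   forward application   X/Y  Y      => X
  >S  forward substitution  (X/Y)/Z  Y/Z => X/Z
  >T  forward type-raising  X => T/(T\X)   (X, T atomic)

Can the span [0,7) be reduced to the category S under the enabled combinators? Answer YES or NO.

[0,7] S   <
  [0,1] "built" : S\N
  [1,7] S\(S\N)   <
    [1,6] PP   <
      [1,2] "here" : PP\NP
      [2,6] PP\(PP\NP)   >
        [2,3] "some" : (PP\(PP\NP))/N
        [3,6] N   <
          [3,5] PP   >
            [3,4] "slowly" : PP/NP
            [4,5] "this" : NP
          [5,6] "from" : N\PP
    [6,7] "saw" : (S\(S\N))\PP

YES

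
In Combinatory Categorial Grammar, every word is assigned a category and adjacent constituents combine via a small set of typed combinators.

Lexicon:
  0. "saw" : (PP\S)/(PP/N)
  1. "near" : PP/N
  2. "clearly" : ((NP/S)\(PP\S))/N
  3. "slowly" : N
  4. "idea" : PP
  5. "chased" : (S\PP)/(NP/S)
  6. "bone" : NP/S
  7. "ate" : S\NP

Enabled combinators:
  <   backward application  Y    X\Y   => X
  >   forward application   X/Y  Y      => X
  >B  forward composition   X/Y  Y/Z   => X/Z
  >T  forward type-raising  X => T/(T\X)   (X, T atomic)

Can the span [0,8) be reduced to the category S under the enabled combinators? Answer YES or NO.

YES

[0,8] S   <
  [0,7] NP   >
    [0,4] NP/S   <
      [0,2] PP\S   >
        [0,1] "saw" : (PP\S)/(PP/N)
        [1,2] "near" : PP/N
      [2,4] (NP/S)\(PP\S)   >
        [2,3] "clearly" : ((NP/S)\(PP\S))/N
        [3,4] "slowly" : N
    [4,7] S   <
      [4,5] "idea" : PP
      [5,7] S\PP   >
        [5,6] "chased" : (S\PP)/(NP/S)
        [6,7] "bone" : NP/S
  [7,8] "ate" : S\NP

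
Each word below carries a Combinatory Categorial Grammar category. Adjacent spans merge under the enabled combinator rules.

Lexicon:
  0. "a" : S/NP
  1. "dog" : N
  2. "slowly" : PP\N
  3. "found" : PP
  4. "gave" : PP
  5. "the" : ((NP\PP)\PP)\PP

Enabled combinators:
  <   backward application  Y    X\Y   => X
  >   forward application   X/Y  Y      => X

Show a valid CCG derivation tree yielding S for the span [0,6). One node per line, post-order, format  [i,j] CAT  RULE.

[0,6] S   >
  [0,1] "a" : S/NP
  [1,6] NP   <
    [1,3] PP   <
      [1,2] "dog" : N
      [2,3] "slowly" : PP\N
    [3,6] NP\PP   <
      [3,4] "found" : PP
      [4,6] (NP\PP)\PP   <
        [4,5] "gave" : PP
        [5,6] "the" : ((NP\PP)\PP)\PP

[0,1] S/NP  lex  "a"
[1,2] N  lex  "dog"
[2,3] PP\N  lex  "slowly"
[1,3] PP  <  k=2
[3,4] PP  lex  "found"
[4,5] PP  lex  "gave"
[5,6] ((NP\PP)\PP)\PP  lex  "the"
[4,6] (NP\PP)\PP  <  k=5
[3,6] NP\PP  <  k=4
[1,6] NP  <  k=3
[0,6] S  >  k=1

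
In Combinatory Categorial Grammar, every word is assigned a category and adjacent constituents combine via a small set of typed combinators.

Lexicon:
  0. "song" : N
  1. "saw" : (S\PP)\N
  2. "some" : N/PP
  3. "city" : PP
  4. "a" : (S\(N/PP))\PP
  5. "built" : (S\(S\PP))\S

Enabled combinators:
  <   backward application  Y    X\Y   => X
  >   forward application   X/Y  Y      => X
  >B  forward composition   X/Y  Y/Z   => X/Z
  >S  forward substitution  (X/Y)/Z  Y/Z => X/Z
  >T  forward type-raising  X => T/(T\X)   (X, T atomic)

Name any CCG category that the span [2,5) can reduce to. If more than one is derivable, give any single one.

[0,6] S   <
  [0,2] S\PP   <
    [0,1] "song" : N
    [1,2] "saw" : (S\PP)\N
  [2,6] S\(S\PP)   <
    [2,5] S   <
      [2,3] "some" : N/PP
      [3,5] S\(N/PP)   <
        [3,4] "city" : PP
        [4,5] "a" : (S\(N/PP))\PP
    [5,6] "built" : (S\(S\PP))\S

S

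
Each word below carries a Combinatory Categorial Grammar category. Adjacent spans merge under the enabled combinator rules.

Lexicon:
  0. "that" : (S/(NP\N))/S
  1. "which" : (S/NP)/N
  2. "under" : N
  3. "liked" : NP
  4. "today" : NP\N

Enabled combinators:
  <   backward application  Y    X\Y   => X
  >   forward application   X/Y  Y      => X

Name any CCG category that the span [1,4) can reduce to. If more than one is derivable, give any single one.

S

[0,5] S   >
  [0,4] S/(NP\N)   >
    [0,1] "that" : (S/(NP\N))/S
    [1,4] S   >
      [1,3] S/NP   >
        [1,2] "which" : (S/NP)/N
        [2,3] "under" : N
      [3,4] "liked" : NP
  [4,5] "today" : NP\N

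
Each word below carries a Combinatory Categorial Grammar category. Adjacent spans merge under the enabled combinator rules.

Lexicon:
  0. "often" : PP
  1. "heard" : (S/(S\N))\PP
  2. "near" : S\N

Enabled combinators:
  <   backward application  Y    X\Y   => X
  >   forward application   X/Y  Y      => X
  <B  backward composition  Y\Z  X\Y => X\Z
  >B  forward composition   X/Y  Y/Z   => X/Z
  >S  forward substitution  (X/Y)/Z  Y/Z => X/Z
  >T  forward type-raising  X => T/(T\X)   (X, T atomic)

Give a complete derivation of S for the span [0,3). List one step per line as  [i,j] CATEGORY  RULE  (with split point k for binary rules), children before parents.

[0,3] S   >
  [0,2] S/(S\N)   <
    [0,1] "often" : PP
    [1,2] "heard" : (S/(S\N))\PP
  [2,3] "near" : S\N

[0,1] PP  lex  "often"
[1,2] (S/(S\N))\PP  lex  "heard"
[0,2] S/(S\N)  <  k=1
[2,3] S\N  lex  "near"
[0,3] S  >  k=2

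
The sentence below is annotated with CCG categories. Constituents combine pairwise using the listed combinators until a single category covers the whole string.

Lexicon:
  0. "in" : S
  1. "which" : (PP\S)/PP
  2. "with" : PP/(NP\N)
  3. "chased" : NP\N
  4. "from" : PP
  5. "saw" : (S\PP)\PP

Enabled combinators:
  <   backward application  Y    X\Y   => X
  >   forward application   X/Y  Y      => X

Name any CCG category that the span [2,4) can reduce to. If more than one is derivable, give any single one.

PP

[0,6] S   <
  [0,4] PP   <
    [0,1] "in" : S
    [1,4] PP\S   >
      [1,2] "which" : (PP\S)/PP
      [2,4] PP   >
        [2,3] "with" : PP/(NP\N)
        [3,4] "chased" : NP\N
  [4,6] S\PP   <
    [4,5] "from" : PP
    [5,6] "saw" : (S\PP)\PP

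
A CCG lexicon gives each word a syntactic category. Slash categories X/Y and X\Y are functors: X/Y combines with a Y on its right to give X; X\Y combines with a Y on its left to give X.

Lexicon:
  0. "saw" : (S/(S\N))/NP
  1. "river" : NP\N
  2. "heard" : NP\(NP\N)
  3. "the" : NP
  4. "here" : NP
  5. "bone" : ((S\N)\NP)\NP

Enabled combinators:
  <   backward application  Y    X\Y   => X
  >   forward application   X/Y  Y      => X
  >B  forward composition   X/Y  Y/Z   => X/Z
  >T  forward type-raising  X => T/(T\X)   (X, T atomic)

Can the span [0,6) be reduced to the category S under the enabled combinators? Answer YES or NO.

[0,6] S   >
  [0,3] S/(S\N)   >
    [0,1] "saw" : (S/(S\N))/NP
    [1,3] NP   <
      [1,2] "river" : NP\N
      [2,3] "heard" : NP\(NP\N)
  [3,6] S\N   <
    [3,4] "the" : NP
    [4,6] (S\N)\NP   <
      [4,5] "here" : NP
      [5,6] "bone" : ((S\N)\NP)\NP

YES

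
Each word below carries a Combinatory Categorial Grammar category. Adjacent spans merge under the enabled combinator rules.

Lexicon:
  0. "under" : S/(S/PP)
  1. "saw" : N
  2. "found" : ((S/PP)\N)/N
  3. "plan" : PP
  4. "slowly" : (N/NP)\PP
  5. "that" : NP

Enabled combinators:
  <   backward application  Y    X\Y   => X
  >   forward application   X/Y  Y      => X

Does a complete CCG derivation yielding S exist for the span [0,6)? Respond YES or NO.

YES

[0,6] S   >
  [0,1] "under" : S/(S/PP)
  [1,6] S/PP   <
    [1,2] "saw" : N
    [2,6] (S/PP)\N   >
      [2,3] "found" : ((S/PP)\N)/N
      [3,6] N   >
        [3,5] N/NP   <
          [3,4] "plan" : PP
          [4,5] "slowly" : (N/NP)\PP
        [5,6] "that" : NP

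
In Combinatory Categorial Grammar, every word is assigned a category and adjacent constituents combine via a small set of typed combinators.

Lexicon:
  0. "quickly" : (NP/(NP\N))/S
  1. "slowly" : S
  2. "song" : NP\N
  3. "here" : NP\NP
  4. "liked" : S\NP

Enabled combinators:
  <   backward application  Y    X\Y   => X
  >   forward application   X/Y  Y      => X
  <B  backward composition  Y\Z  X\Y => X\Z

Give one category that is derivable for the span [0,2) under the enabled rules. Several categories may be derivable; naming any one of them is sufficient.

[0,5] S   <
  [0,4] NP   >
    [0,2] NP/(NP\N)   >
      [0,1] "quickly" : (NP/(NP\N))/S
      [1,2] "slowly" : S
    [2,4] NP\N   <B
      [2,3] "song" : NP\N
      [3,4] "here" : NP\NP
  [4,5] "liked" : S\NP

NP/(NP\N)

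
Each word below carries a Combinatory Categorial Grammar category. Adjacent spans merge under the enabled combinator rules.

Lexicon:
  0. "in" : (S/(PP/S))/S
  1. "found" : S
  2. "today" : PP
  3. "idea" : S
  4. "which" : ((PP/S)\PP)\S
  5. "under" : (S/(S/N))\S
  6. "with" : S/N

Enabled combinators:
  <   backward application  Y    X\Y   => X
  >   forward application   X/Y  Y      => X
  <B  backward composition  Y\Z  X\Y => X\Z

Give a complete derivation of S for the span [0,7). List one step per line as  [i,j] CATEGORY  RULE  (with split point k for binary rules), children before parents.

[0,7] S   >
  [0,6] S/(S/N)   <
    [0,5] S   >
      [0,2] S/(PP/S)   >
        [0,1] "in" : (S/(PP/S))/S
        [1,2] "found" : S
      [2,5] PP/S   <
        [2,3] "today" : PP
        [3,5] (PP/S)\PP   <
          [3,4] "idea" : S
          [4,5] "which" : ((PP/S)\PP)\S
    [5,6] "under" : (S/(S/N))\S
  [6,7] "with" : S/N

[0,1] (S/(PP/S))/S  lex  "in"
[1,2] S  lex  "found"
[0,2] S/(PP/S)  >  k=1
[2,3] PP  lex  "today"
[3,4] S  lex  "idea"
[4,5] ((PP/S)\PP)\S  lex  "which"
[3,5] (PP/S)\PP  <  k=4
[2,5] PP/S  <  k=3
[0,5] S  >  k=2
[5,6] (S/(S/N))\S  lex  "under"
[0,6] S/(S/N)  <  k=5
[6,7] S/N  lex  "with"
[0,7] S  >  k=6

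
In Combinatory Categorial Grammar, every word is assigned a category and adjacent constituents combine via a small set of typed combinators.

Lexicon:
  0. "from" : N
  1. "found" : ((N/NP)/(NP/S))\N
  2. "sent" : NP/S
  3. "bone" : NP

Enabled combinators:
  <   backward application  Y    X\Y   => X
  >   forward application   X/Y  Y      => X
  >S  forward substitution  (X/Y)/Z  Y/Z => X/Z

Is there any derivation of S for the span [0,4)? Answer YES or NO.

N ((N/NP)/(NP/S))\N NP/S NP
CKY chart[0,4] = {N}; S ∉ chart

NO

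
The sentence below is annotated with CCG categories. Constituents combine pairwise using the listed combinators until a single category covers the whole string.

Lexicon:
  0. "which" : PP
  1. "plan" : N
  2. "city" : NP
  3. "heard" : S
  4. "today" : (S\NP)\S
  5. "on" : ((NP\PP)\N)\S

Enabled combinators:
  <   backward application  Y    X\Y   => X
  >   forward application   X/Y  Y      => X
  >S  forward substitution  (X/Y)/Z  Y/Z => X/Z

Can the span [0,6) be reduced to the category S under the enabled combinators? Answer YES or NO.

NO

PP N NP S (S\NP)\S ((NP\PP)\N)\S
CKY chart[0,6] = {NP}; S ∉ chart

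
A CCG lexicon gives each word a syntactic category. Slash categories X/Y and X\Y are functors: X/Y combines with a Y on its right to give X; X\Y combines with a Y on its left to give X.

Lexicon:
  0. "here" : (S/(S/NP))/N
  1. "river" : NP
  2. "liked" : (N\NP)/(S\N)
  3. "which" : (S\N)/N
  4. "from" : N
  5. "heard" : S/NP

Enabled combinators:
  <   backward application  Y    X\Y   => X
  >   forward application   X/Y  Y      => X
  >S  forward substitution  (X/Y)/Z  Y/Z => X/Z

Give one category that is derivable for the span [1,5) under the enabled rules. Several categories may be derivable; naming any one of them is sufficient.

N

[0,6] S   >
  [0,5] S/(S/NP)   >
    [0,1] "here" : (S/(S/NP))/N
    [1,5] N   <
      [1,2] "river" : NP
      [2,5] N\NP   >
        [2,3] "liked" : (N\NP)/(S\N)
        [3,5] S\N   >
          [3,4] "which" : (S\N)/N
          [4,5] "from" : N
  [5,6] "heard" : S/NP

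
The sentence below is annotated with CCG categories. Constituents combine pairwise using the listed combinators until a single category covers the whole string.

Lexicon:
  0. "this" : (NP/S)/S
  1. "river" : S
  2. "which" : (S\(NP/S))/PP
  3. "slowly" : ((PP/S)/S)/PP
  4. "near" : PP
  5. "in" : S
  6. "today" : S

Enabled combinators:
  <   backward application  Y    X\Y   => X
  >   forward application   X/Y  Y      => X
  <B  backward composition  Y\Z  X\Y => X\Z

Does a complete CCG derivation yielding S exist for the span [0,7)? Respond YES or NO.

YES

[0,7] S   <
  [0,2] NP/S   >
    [0,1] "this" : (NP/S)/S
    [1,2] "river" : S
  [2,7] S\(NP/S)   >
    [2,3] "which" : (S\(NP/S))/PP
    [3,7] PP   >
      [3,6] PP/S   >
        [3,5] (PP/S)/S   >
          [3,4] "slowly" : ((PP/S)/S)/PP
          [4,5] "near" : PP
        [5,6] "in" : S
      [6,7] "today" : S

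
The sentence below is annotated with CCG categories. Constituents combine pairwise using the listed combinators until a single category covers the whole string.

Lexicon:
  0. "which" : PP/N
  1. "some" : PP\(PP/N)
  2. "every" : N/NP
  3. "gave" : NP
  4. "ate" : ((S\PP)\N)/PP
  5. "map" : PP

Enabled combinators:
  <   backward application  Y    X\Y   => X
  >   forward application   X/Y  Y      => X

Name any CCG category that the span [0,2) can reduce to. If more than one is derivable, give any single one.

[0,6] S   <
  [0,2] PP   <
    [0,1] "which" : PP/N
    [1,2] "some" : PP\(PP/N)
  [2,6] S\PP   <
    [2,4] N   >
      [2,3] "every" : N/NP
      [3,4] "gave" : NP
    [4,6] (S\PP)\N   >
      [4,5] "ate" : ((S\PP)\N)/PP
      [5,6] "map" : PP

PP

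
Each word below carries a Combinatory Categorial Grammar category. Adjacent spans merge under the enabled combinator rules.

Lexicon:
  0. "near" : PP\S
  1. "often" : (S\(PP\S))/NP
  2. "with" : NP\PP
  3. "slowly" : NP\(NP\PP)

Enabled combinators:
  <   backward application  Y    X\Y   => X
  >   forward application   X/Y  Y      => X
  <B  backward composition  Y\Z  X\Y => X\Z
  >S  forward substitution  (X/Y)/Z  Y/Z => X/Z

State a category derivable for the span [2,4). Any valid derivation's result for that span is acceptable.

[0,4] S   <
  [0,1] "near" : PP\S
  [1,4] S\(PP\S)   >
    [1,2] "often" : (S\(PP\S))/NP
    [2,4] NP   <
      [2,3] "with" : NP\PP
      [3,4] "slowly" : NP\(NP\PP)

NP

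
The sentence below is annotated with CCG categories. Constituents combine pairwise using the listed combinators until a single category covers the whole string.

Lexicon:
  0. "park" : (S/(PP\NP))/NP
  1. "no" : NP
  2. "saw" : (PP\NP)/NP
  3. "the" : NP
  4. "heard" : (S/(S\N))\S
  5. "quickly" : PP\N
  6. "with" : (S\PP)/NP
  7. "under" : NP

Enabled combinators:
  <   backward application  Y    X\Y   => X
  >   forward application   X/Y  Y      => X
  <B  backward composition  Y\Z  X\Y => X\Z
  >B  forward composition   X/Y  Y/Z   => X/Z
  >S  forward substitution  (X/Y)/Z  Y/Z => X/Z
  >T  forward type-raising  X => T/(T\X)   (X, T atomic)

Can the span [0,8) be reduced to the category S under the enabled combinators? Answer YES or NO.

YES

[0,8] S   >
  [0,5] S/(S\N)   <
    [0,4] S   >
      [0,2] S/(PP\NP)   >
        [0,1] "park" : (S/(PP\NP))/NP
        [1,2] "no" : NP
      [2,4] PP\NP   >
        [2,3] "saw" : (PP\NP)/NP
        [3,4] "the" : NP
    [4,5] "heard" : (S/(S\N))\S
  [5,8] S\N   <B
    [5,6] "quickly" : PP\N
    [6,8] S\PP   >
      [6,7] "with" : (S\PP)/NP
      [7,8] "under" : NP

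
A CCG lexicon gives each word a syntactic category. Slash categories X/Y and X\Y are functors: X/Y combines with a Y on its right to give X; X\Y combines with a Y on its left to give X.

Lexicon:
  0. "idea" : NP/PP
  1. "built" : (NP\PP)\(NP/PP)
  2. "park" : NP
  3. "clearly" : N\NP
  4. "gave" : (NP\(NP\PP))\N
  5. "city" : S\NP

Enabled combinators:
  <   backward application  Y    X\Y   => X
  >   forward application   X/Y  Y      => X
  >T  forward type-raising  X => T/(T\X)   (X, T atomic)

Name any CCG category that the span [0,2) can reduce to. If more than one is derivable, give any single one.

NP\PP

[0,6] S   <
  [0,5] NP   <
    [0,2] NP\PP   <
      [0,1] "idea" : NP/PP
      [1,2] "built" : (NP\PP)\(NP/PP)
    [2,5] NP\(NP\PP)   <
      [2,4] N   <
        [2,3] "park" : NP
        [3,4] "clearly" : N\NP
      [4,5] "gave" : (NP\(NP\PP))\N
  [5,6] "city" : S\NP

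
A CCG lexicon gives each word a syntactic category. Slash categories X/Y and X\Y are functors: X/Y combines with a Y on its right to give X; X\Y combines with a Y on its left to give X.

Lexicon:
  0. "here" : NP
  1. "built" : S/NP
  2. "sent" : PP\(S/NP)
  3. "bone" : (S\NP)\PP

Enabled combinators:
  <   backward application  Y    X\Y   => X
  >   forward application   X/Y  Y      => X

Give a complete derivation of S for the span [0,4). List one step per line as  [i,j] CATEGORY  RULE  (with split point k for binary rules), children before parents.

[0,4] S   <
  [0,1] "here" : NP
  [1,4] S\NP   <
    [1,3] PP   <
      [1,2] "built" : S/NP
      [2,3] "sent" : PP\(S/NP)
    [3,4] "bone" : (S\NP)\PP

[0,1] NP  lex  "here"
[1,2] S/NP  lex  "built"
[2,3] PP\(S/NP)  lex  "sent"
[1,3] PP  <  k=2
[3,4] (S\NP)\PP  lex  "bone"
[1,4] S\NP  <  k=3
[0,4] S  <  k=1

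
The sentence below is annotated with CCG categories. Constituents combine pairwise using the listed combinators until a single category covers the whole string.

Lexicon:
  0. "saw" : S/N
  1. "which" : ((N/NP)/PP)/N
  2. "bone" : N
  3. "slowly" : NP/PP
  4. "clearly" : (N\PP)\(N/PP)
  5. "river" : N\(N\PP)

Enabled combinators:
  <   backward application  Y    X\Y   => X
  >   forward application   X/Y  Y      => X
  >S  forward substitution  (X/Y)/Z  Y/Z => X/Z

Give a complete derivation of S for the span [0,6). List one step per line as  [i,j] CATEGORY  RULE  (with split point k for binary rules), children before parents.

[0,6] S   >
  [0,1] "saw" : S/N
  [1,6] N   <
    [1,5] N\PP   <
      [1,4] N/PP   >S
        [1,3] (N/NP)/PP   >
          [1,2] "which" : ((N/NP)/PP)/N
          [2,3] "bone" : N
        [3,4] "slowly" : NP/PP
      [4,5] "clearly" : (N\PP)\(N/PP)
    [5,6] "river" : N\(N\PP)

[0,1] S/N  lex  "saw"
[1,2] ((N/NP)/PP)/N  lex  "which"
[2,3] N  lex  "bone"
[1,3] (N/NP)/PP  >  k=2
[3,4] NP/PP  lex  "slowly"
[1,4] N/PP  >S  k=3
[4,5] (N\PP)\(N/PP)  lex  "clearly"
[1,5] N\PP  <  k=4
[5,6] N\(N\PP)  lex  "river"
[1,6] N  <  k=5
[0,6] S  >  k=1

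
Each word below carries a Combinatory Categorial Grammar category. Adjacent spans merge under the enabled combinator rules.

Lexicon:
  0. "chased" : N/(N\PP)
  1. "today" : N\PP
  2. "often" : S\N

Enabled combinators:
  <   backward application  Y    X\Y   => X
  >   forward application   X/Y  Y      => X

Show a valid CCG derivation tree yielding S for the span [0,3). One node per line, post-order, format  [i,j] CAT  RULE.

[0,3] S   <
  [0,2] N   >
    [0,1] "chased" : N/(N\PP)
    [1,2] "today" : N\PP
  [2,3] "often" : S\N

[0,1] N/(N\PP)  lex  "chased"
[1,2] N\PP  lex  "today"
[0,2] N  >  k=1
[2,3] S\N  lex  "often"
[0,3] S  <  k=2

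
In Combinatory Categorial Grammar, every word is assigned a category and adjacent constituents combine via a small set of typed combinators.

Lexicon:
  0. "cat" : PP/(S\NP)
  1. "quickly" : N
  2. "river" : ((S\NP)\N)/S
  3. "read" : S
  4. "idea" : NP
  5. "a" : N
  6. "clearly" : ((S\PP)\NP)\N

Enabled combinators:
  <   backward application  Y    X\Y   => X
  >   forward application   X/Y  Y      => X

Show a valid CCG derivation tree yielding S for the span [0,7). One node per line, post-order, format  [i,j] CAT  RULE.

[0,7] S   <
  [0,4] PP   >
    [0,1] "cat" : PP/(S\NP)
    [1,4] S\NP   <
      [1,2] "quickly" : N
      [2,4] (S\NP)\N   >
        [2,3] "river" : ((S\NP)\N)/S
        [3,4] "read" : S
  [4,7] S\PP   <
    [4,5] "idea" : NP
    [5,7] (S\PP)\NP   <
      [5,6] "a" : N
      [6,7] "clearly" : ((S\PP)\NP)\N

[0,1] PP/(S\NP)  lex  "cat"
[1,2] N  lex  "quickly"
[2,3] ((S\NP)\N)/S  lex  "river"
[3,4] S  lex  "read"
[2,4] (S\NP)\N  >  k=3
[1,4] S\NP  <  k=2
[0,4] PP  >  k=1
[4,5] NP  lex  "idea"
[5,6] N  lex  "a"
[6,7] ((S\PP)\NP)\N  lex  "clearly"
[5,7] (S\PP)\NP  <  k=6
[4,7] S\PP  <  k=5
[0,7] S  <  k=4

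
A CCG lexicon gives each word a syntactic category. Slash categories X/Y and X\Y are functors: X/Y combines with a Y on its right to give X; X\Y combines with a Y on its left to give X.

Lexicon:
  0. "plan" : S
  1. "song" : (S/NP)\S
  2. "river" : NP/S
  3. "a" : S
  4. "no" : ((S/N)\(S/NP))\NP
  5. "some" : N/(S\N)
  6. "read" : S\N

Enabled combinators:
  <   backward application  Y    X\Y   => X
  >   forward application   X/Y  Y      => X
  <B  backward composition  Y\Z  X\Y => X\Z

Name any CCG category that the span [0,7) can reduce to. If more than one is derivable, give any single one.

S

[0,7] S   >
  [0,5] S/N   <
    [0,2] S/NP   <
      [0,1] "plan" : S
      [1,2] "song" : (S/NP)\S
    [2,5] (S/N)\(S/NP)   <
      [2,4] NP   >
        [2,3] "river" : NP/S
        [3,4] "a" : S
      [4,5] "no" : ((S/N)\(S/NP))\NP
  [5,7] N   >
    [5,6] "some" : N/(S\N)
    [6,7] "read" : S\N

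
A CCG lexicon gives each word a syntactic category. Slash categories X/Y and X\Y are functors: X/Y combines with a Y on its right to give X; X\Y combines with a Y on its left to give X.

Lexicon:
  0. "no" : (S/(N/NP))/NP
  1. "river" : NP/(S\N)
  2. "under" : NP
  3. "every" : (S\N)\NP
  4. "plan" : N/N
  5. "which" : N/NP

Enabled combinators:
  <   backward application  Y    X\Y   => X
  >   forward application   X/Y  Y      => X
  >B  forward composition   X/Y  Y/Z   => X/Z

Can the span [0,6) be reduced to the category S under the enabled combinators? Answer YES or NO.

YES

[0,6] S   >
  [0,4] S/(N/NP)   >
    [0,1] "no" : (S/(N/NP))/NP
    [1,4] NP   >
      [1,2] "river" : NP/(S\N)
      [2,4] S\N   <
        [2,3] "under" : NP
        [3,4] "every" : (S\N)\NP
  [4,6] N/NP   >B
    [4,5] "plan" : N/N
    [5,6] "which" : N/NP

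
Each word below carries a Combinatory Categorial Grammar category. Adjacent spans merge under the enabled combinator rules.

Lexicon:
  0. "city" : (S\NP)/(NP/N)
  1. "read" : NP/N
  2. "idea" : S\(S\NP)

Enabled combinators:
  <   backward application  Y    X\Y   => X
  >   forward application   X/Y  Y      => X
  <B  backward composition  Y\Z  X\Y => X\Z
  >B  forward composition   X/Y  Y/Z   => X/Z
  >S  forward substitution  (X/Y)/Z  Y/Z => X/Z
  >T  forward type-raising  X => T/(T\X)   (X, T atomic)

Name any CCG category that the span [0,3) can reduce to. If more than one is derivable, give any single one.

S

[0,3] S   <
  [0,2] S\NP   >
    [0,1] "city" : (S\NP)/(NP/N)
    [1,2] "read" : NP/N
  [2,3] "idea" : S\(S\NP)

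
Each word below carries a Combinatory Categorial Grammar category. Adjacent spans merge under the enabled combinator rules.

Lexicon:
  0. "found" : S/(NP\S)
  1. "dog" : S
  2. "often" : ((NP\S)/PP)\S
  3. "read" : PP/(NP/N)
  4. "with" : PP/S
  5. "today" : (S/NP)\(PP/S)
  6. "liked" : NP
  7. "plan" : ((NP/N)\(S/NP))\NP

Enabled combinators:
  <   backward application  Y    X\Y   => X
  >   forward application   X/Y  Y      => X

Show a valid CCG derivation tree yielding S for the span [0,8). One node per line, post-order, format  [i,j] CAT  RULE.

[0,8] S   >
  [0,1] "found" : S/(NP\S)
  [1,8] NP\S   >
    [1,3] (NP\S)/PP   <
      [1,2] "dog" : S
      [2,3] "often" : ((NP\S)/PP)\S
    [3,8] PP   >
      [3,4] "read" : PP/(NP/N)
      [4,8] NP/N   <
        [4,6] S/NP   <
          [4,5] "with" : PP/S
          [5,6] "today" : (S/NP)\(PP/S)
        [6,8] (NP/N)\(S/NP)   <
          [6,7] "liked" : NP
          [7,8] "plan" : ((NP/N)\(S/NP))\NP

[0,1] S/(NP\S)  lex  "found"
[1,2] S  lex  "dog"
[2,3] ((NP\S)/PP)\S  lex  "often"
[1,3] (NP\S)/PP  <  k=2
[3,4] PP/(NP/N)  lex  "read"
[4,5] PP/S  lex  "with"
[5,6] (S/NP)\(PP/S)  lex  "today"
[4,6] S/NP  <  k=5
[6,7] NP  lex  "liked"
[7,8] ((NP/N)\(S/NP))\NP  lex  "plan"
[6,8] (NP/N)\(S/NP)  <  k=7
[4,8] NP/N  <  k=6
[3,8] PP  >  k=4
[1,8] NP\S  >  k=3
[0,8] S  >  k=1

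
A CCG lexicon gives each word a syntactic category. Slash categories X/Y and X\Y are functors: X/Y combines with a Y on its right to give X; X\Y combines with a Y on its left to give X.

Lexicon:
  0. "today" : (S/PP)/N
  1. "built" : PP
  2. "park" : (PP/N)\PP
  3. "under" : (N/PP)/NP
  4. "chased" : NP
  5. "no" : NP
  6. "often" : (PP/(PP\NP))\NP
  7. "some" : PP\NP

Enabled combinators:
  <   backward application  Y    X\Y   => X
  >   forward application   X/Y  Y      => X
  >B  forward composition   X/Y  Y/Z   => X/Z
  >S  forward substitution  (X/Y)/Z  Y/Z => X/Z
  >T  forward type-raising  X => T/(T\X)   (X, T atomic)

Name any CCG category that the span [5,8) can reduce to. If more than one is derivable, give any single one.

PP

[0,8] S   >
  [0,5] S/PP   >B
    [0,3] S/N   >S
      [0,1] "today" : (S/PP)/N
      [1,3] PP/N   <
        [1,2] "built" : PP
        [2,3] "park" : (PP/N)\PP
    [3,5] N/PP   >
      [3,4] "under" : (N/PP)/NP
      [4,5] "chased" : NP
  [5,8] PP   >
    [5,7] PP/(PP\NP)   <
      [5,6] "no" : NP
      [6,7] "often" : (PP/(PP\NP))\NP
    [7,8] "some" : PP\NP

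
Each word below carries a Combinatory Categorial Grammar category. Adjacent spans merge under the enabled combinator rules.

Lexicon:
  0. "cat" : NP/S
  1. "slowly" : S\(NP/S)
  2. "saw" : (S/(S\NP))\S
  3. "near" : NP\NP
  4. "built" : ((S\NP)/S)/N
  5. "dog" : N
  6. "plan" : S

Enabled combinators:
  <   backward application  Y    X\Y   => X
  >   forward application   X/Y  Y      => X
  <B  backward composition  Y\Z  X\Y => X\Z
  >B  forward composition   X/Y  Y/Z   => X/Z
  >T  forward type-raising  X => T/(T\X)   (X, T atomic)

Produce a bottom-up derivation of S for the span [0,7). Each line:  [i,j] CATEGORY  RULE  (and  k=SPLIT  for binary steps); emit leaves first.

[0,1] NP/S  lex  "cat"
[1,2] S\(NP/S)  lex  "slowly"
[0,2] S  <  k=1
[2,3] (S/(S\NP))\S  lex  "saw"
[0,3] S/(S\NP)  <  k=2
[3,4] NP\NP  lex  "near"
[4,5] ((S\NP)/S)/N  lex  "built"
[5,6] N  lex  "dog"
[4,6] (S\NP)/S  >  k=5
[6,7] S  lex  "plan"
[4,7] S\NP  >  k=6
[3,7] S\NP  <B  k=4
[0,7] S  >  k=3

[0,7] S   >
  [0,3] S/(S\NP)   <
    [0,2] S   <
      [0,1] "cat" : NP/S
      [1,2] "slowly" : S\(NP/S)
    [2,3] "saw" : (S/(S\NP))\S
  [3,7] S\NP   <B
    [3,4] "near" : NP\NP
    [4,7] S\NP   >
      [4,6] (S\NP)/S   >
        [4,5] "built" : ((S\NP)/S)/N
        [5,6] "dog" : N
      [6,7] "plan" : S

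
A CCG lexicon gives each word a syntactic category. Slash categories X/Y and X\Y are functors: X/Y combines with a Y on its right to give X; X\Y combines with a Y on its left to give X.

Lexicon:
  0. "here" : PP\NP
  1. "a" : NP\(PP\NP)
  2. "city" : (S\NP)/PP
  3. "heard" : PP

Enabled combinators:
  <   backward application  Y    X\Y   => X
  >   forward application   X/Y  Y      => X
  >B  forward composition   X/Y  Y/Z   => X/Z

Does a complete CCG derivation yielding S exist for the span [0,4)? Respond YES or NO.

YES

[0,4] S   <
  [0,2] NP   <
    [0,1] "here" : PP\NP
    [1,2] "a" : NP\(PP\NP)
  [2,4] S\NP   >
    [2,3] "city" : (S\NP)/PP
    [3,4] "heard" : PP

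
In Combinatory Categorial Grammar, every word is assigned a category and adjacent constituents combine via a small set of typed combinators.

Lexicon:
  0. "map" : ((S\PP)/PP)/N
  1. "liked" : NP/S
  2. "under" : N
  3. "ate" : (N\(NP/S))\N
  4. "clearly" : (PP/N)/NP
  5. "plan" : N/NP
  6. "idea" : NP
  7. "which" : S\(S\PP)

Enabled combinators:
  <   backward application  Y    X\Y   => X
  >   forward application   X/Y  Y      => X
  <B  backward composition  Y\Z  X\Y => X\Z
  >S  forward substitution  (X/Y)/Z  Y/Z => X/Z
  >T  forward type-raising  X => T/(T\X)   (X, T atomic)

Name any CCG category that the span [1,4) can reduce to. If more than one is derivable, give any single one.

[0,8] S   <
  [0,7] S\PP   >
    [0,4] (S\PP)/PP   >
      [0,1] "map" : ((S\PP)/PP)/N
      [1,4] N   <
        [1,2] "liked" : NP/S
        [2,4] N\(NP/S)   <
          [2,3] "under" : N
          [3,4] "ate" : (N\(NP/S))\N
    [4,7] PP   >
      [4,6] PP/NP   >S
        [4,5] "clearly" : (PP/N)/NP
        [5,6] "plan" : N/NP
      [6,7] "idea" : NP
  [7,8] "which" : S\(S\PP)

N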